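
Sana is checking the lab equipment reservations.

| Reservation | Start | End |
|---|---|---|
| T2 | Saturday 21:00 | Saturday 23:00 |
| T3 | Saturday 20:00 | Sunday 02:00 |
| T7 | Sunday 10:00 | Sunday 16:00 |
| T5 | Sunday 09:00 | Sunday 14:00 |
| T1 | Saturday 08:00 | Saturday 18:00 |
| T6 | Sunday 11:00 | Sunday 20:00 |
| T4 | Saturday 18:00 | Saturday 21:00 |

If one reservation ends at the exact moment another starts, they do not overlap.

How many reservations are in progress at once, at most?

Sort all start/end points and keep a running count:
Saturday 08:00 start T1 → 1
Saturday 18:00 end T1 → 0
Saturday 18:00 start T4 → 1
Saturday 20:00 start T3 → 2
Saturday 21:00 end T4 → 1
Saturday 21:00 start T2 → 2
Saturday 23:00 end T2 → 1
Sunday 02:00 end T3 → 0
Sunday 09:00 start T5 → 1
Sunday 10:00 start T7 → 2
Sunday 11:00 start T6 → 3
Sunday 14:00 end T5 → 2
Sunday 16:00 end T7 → 1
Sunday 20:00 end T6 → 0
Peak is 3, at Sunday 11:00 (T5, T6, T7).

3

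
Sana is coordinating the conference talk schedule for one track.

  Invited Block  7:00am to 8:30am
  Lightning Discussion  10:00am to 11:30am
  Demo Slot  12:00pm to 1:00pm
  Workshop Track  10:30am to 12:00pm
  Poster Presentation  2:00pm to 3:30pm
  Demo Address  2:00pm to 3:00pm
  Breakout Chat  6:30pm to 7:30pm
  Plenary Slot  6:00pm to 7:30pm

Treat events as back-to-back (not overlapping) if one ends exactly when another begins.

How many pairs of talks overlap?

3

Sorted by start: Invited Block, Lightning Discussion, Workshop Track, Demo Slot, Poster Presentation, Demo Address, Plenary Slot, Breakout Chat.
Lightning Discussion starts after Invited Block ends; Invited Block is clear from here.
Workshop Track starts before Lightning Discussion ends → Lightning Discussion and Workshop Track overlap.
Demo Slot starts after Lightning Discussion ends; Lightning Discussion is clear from here.
Demo Slot starts exactly when Workshop Track ends (back-to-back, no overlap); Workshop Track is clear from here.
Poster Presentation starts after Demo Slot ends; Demo Slot is clear from here.
Demo Address starts before Poster Presentation ends → Poster Presentation and Demo Address overlap.
Plenary Slot starts after Poster Presentation ends; Poster Presentation is clear from here.
Plenary Slot starts after Demo Address ends; Demo Address is clear from here.
Breakout Chat starts before Plenary Slot ends → Plenary Slot and Breakout Chat overlap.
Overlapping pairs: Breakout Chat & Plenary Slot, Demo Address & Poster Presentation, Lightning Discussion & Workshop Track — 3 in total.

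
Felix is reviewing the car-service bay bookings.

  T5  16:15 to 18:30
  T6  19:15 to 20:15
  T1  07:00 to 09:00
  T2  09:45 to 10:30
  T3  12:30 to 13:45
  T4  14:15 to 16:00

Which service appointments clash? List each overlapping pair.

none

Sorted by start: T1, T2, T3, T4, T5, T6.
T2 starts after T1 ends; T1 is clear from here.
T3 starts after T2 ends; T2 is clear from here.
T4 starts after T3 ends; T3 is clear from here.
T5 starts after T4 ends; T4 is clear from here.
T6 starts after T5 ends.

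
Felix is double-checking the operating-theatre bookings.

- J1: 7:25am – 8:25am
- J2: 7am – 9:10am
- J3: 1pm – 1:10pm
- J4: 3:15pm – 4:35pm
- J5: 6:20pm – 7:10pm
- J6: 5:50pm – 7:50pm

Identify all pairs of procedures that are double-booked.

Check each pair: they overlap iff neither finishes before the other starts.
Sorted by start: J2, J1, J3, J4, J6, J5.
J1 starts before J2 ends → J2 and J1 overlap.
J3 starts after J2 ends — done with J2.
J3 starts after J1 ends — done with J1.
J4 starts after J3 ends — done with J3.
J6 starts after J4 ends — done with J4.
J5 starts before J6 ends → J6 and J5 overlap.

J1 & J2, J5 & J6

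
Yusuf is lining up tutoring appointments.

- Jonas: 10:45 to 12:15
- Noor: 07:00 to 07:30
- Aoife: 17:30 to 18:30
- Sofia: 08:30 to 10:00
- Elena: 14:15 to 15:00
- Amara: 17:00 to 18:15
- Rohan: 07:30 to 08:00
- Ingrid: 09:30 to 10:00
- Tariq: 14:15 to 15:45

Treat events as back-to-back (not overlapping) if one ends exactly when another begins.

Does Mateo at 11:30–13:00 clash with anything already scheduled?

Noor: ends 07:30 at or before Mateo starts 11:30 → clear.
Rohan: ends 08:00 at or before Mateo starts 11:30 → clear.
Sofia: ends 10:00 at or before Mateo starts 11:30 → clear.
Ingrid: ends 10:00 at or before Mateo starts 11:30 → clear.
Jonas: starts 10:45 before Mateo ends 13:00, and ends 12:15 after Mateo starts 11:30 → overlap.
Tariq: starts 14:15 at or after Mateo ends 13:00 → clear.
Elena: starts 14:15 at or after Mateo ends 13:00 → clear.
Amara: starts 17:00 at or after Mateo ends 13:00 → clear.
Aoife: starts 17:30 at or after Mateo ends 13:00 → clear.
Mateo overlaps Jonas.

Yes — it overlaps Jonas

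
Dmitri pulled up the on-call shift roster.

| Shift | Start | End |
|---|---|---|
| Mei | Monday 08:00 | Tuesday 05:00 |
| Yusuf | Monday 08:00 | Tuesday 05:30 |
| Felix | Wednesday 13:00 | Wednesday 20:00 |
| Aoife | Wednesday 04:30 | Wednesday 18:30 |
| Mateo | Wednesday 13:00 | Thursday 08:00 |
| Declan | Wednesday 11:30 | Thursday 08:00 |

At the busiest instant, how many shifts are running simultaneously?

Sweep the timeline, counting +1 at each start and −1 at each end (ends before starts at a tie):
Monday 08:00 start Mei → 1
Monday 08:00 start Yusuf → 2
Tuesday 05:00 end Mei → 1
Tuesday 05:30 end Yusuf → 0
Wednesday 04:30 start Aoife → 1
Wednesday 11:30 start Declan → 2
Wednesday 13:00 start Felix → 3
Wednesday 13:00 start Mateo → 4
Wednesday 18:30 end Aoife → 3
Wednesday 20:00 end Felix → 2
Thursday 08:00 end Declan → 1
Thursday 08:00 end Mateo → 0
Peak is 4, at Wednesday 13:00 (Aoife, Declan, Felix, Mateo).

4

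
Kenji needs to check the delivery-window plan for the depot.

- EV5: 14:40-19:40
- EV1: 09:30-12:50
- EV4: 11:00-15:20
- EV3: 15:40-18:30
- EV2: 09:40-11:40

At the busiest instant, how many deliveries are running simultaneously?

Sort all start/end points and keep a running count:
09:30 start EV1 → 1
09:40 start EV2 → 2
11:00 start EV4 → 3
11:40 end EV2 → 2
12:50 end EV1 → 1
14:40 start EV5 → 2
15:20 end EV4 → 1
15:40 start EV3 → 2
18:30 end EV3 → 1
19:40 end EV5 → 0
Peak is 3, at 11:00 (EV1, EV2, EV4).

3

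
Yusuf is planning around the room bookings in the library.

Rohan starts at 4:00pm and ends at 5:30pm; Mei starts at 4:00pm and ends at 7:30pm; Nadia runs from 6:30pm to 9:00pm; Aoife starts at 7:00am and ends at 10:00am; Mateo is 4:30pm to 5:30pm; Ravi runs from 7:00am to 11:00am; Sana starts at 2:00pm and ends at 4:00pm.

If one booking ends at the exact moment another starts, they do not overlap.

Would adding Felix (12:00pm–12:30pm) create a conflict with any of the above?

Aoife: ends 10:00am at or before Felix starts 12:00pm → clear.
Ravi: ends 11:00am at or before Felix starts 12:00pm → clear.
Sana: starts 2:00pm at or after Felix ends 12:30pm → clear.
Mei: starts 4:00pm at or after Felix ends 12:30pm → clear.
Rohan: starts 4:00pm at or after Felix ends 12:30pm → clear.
Mateo: starts 4:30pm at or after Felix ends 12:30pm → clear.
Nadia: starts 6:30pm at or after Felix ends 12:30pm → clear.

No — it doesn't clash with anything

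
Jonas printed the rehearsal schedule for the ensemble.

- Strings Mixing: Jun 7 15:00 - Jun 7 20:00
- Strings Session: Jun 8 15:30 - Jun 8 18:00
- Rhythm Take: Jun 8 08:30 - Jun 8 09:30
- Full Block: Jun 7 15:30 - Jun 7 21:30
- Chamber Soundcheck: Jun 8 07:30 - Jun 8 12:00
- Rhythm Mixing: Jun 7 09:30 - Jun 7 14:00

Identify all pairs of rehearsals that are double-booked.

Chamber Soundcheck & Rhythm Take, Full Block & Strings Mixing

Sorted by start: Rhythm Mixing, Strings Mixing, Full Block, Chamber Soundcheck, Rhythm Take, Strings Session.
Strings Mixing starts after Rhythm Mixing ends, so nothing later overlaps Rhythm Mixing either.
Full Block starts before Strings Mixing ends → Strings Mixing and Full Block overlap.
Chamber Soundcheck starts after Strings Mixing ends, so nothing later overlaps Strings Mixing either.
Chamber Soundcheck starts after Full Block ends, so nothing later overlaps Full Block either.
Rhythm Take starts before Chamber Soundcheck ends → Chamber Soundcheck and Rhythm Take overlap.
Strings Session starts after Chamber Soundcheck ends.
Strings Session starts after Rhythm Take ends.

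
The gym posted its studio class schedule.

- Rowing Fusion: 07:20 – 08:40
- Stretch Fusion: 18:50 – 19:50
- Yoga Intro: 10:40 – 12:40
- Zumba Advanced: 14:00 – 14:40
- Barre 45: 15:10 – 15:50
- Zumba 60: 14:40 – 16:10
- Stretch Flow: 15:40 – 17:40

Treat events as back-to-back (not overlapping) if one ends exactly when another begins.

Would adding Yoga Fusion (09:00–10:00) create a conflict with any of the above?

No — it doesn't clash with anything

Rowing Fusion: ends 08:40 at or before Yoga Fusion starts 09:00 → clear.
Yoga Intro: starts 10:40 at or after Yoga Fusion ends 10:00 → clear.
Zumba Advanced: starts 14:00 at or after Yoga Fusion ends 10:00 → clear.
Zumba 60: starts 14:40 at or after Yoga Fusion ends 10:00 → clear.
Barre 45: starts 15:10 at or after Yoga Fusion ends 10:00 → clear.
Stretch Flow: starts 15:40 at or after Yoga Fusion ends 10:00 → clear.
Stretch Fusion: starts 18:50 at or after Yoga Fusion ends 10:00 → clear.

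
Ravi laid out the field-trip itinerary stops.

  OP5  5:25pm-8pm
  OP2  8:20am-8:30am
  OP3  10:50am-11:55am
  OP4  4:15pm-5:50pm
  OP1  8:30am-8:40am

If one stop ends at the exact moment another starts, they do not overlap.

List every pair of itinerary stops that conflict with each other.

Check each pair: they overlap iff neither finishes before the other starts.
Sorted by start: OP2, OP1, OP3, OP4, OP5.
OP1 starts exactly when OP2 ends (back-to-back, no overlap), so OP2 has no further overlaps.
OP3 starts after OP1 ends, so OP1 has no further overlaps.
OP4 starts after OP3 ends, so OP3 has no further overlaps.
OP5 starts before OP4 ends → OP4 and OP5 overlap.

OP4 & OP5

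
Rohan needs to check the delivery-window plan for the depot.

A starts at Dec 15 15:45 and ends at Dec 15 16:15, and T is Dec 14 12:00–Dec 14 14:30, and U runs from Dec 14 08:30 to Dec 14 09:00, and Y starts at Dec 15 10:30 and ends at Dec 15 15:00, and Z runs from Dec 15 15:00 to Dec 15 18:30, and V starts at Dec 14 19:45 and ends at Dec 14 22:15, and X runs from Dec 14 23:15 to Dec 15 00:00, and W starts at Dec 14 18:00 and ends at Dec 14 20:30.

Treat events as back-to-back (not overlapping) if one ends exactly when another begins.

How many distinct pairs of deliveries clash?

Two intervals overlap when each starts before the other ends.
Sorted by start: U, T, W, V, X, Y, Z, A.
T starts after U ends, so U has no further overlaps.
W starts after T ends, so T has no further overlaps.
V starts before W ends → W and V overlap.
X starts after W ends, so W has no further overlaps.
X starts after V ends, so V has no further overlaps.
Y starts after X ends, so X has no further overlaps.
Z starts exactly when Y ends (back-to-back, no overlap), so Y has no further overlaps.
A starts before Z ends → Z and A overlap.
Overlapping pairs: A & Z, V & W — 2 in total.

2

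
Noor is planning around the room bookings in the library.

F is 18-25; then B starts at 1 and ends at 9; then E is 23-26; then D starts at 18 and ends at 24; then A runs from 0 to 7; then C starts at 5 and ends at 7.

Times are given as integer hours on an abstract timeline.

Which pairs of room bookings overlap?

A & B, A & C, B & C, D & E, D & F, E & F

Sorted by start: A, B, C, D, F, E.
B starts before A ends → A and B overlap.
C starts before A ends → A and C overlap.
D starts after A ends, so A has no further overlaps.
C starts before B ends → B and C overlap.
D starts after B ends, so B has no further overlaps.
D starts after C ends, so C has no further overlaps.
F starts before D ends → D and F overlap.
E starts before D ends → D and E overlap.
E starts before F ends → F and E overlap.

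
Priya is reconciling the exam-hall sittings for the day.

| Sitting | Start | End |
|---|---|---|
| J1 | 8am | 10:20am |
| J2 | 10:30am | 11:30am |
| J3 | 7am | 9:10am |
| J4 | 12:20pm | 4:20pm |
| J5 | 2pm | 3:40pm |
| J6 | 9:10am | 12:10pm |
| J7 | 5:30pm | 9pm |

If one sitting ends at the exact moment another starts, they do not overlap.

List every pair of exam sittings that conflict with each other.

Sorted by start: J3, J1, J6, J2, J4, J5, J7.
J1 starts before J3 ends → J3 and J1 overlap.
J6 starts exactly when J3 ends (back-to-back, no overlap), so J3 has no further overlaps.
J6 starts before J1 ends → J1 and J6 overlap.
J2 starts after J1 ends, so J1 has no further overlaps.
J2 starts before J6 ends → J6 and J2 overlap.
J4 starts after J6 ends, so J6 has no further overlaps.
J4 starts after J2 ends, so J2 has no further overlaps.
J5 starts before J4 ends → J4 and J5 overlap.
J7 starts after J4 ends.
J7 starts after J5 ends.

J1 & J3, J1 & J6, J2 & J6, J4 & J5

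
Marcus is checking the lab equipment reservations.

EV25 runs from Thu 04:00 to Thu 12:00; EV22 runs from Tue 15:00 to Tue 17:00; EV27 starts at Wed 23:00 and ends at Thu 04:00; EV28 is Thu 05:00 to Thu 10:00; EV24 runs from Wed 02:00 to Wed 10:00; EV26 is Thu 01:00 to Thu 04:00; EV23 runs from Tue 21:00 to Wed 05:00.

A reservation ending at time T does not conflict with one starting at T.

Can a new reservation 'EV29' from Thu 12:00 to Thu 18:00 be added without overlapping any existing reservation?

Yes — the slot is free

EV22: ends Tue 17:00 at or before EV29 starts Thu 12:00 → clear.
EV23: ends Wed 05:00 at or before EV29 starts Thu 12:00 → clear.
EV24: ends Wed 10:00 at or before EV29 starts Thu 12:00 → clear.
EV27: ends Thu 04:00 at or before EV29 starts Thu 12:00 → clear.
EV26: ends Thu 04:00 at or before EV29 starts Thu 12:00 → clear.
EV25: ends Thu 12:00 at or before EV29 starts Thu 12:00 → clear.
EV28: ends Thu 10:00 at or before EV29 starts Thu 12:00 → clear.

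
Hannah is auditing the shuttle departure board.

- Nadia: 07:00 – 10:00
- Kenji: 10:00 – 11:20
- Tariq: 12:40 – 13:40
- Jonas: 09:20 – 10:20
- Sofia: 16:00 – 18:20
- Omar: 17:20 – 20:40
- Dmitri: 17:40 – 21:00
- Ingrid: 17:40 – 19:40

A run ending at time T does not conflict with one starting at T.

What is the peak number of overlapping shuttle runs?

4

Walk through starts and ends in time order (an end at T is processed before a start at T):
07:00 start Nadia → 1
09:20 start Jonas → 2
10:00 end Nadia → 1
10:00 start Kenji → 2
10:20 end Jonas → 1
11:20 end Kenji → 0
12:40 start Tariq → 1
13:40 end Tariq → 0
16:00 start Sofia → 1
17:20 start Omar → 2
17:40 start Dmitri → 3
17:40 start Ingrid → 4
18:20 end Sofia → 3
19:40 end Ingrid → 2
20:40 end Omar → 1
21:00 end Dmitri → 0
Peak is 4, at 17:40 (Dmitri, Ingrid, Omar, Sofia).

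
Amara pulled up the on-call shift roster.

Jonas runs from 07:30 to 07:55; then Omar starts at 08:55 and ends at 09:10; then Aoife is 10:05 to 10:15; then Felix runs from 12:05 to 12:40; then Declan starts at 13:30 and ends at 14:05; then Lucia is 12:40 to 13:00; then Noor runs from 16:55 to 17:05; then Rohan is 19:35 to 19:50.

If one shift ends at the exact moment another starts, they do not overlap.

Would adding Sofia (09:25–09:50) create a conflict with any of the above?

No — it doesn't clash with anything

Jonas: ends 07:55 at or before Sofia starts 09:25 → clear.
Omar: ends 09:10 at or before Sofia starts 09:25 → clear.
Aoife: starts 10:05 at or after Sofia ends 09:50 → clear.
Felix: starts 12:05 at or after Sofia ends 09:50 → clear.
Lucia: starts 12:40 at or after Sofia ends 09:50 → clear.
Declan: starts 13:30 at or after Sofia ends 09:50 → clear.
Noor: starts 16:55 at or after Sofia ends 09:50 → clear.
Rohan: starts 19:35 at or after Sofia ends 09:50 → clear.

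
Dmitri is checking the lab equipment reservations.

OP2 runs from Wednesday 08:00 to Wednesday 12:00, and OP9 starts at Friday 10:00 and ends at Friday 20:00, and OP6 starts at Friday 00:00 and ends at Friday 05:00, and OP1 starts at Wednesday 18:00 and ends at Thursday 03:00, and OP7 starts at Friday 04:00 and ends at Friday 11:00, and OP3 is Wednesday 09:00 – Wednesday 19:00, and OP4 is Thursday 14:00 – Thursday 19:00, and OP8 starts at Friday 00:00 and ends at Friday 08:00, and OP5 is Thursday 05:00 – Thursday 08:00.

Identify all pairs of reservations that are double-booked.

OP1 & OP3, OP2 & OP3, OP6 & OP7, OP6 & OP8, OP7 & OP8, OP7 & OP9

Sorted by start: OP2, OP3, OP1, OP5, OP4, OP6, OP8, OP7, OP9.
OP3 starts before OP2 ends → OP2 and OP3 overlap.
OP1 starts after OP2 ends, so nothing later overlaps OP2 either.
OP1 starts before OP3 ends → OP3 and OP1 overlap.
OP5 starts after OP3 ends, so nothing later overlaps OP3 either.
OP5 starts after OP1 ends, so nothing later overlaps OP1 either.
OP4 starts after OP5 ends, so nothing later overlaps OP5 either.
OP6 starts after OP4 ends, so nothing later overlaps OP4 either.
OP8 starts before OP6 ends → OP6 and OP8 overlap.
OP7 starts before OP6 ends → OP6 and OP7 overlap.
OP9 starts after OP6 ends.
OP7 starts before OP8 ends → OP8 and OP7 overlap.
OP9 starts after OP8 ends.
OP9 starts before OP7 ends → OP7 and OP9 overlap.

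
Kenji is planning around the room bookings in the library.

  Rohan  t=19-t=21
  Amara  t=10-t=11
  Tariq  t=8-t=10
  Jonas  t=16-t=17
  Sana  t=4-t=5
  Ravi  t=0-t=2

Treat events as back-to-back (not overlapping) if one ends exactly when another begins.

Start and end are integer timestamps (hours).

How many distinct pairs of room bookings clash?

0

Sorted by start: Ravi, Sana, Tariq, Amara, Jonas, Rohan.
Sana starts after Ravi ends, so nothing later overlaps Ravi either.
Tariq starts after Sana ends, so nothing later overlaps Sana either.
Amara starts exactly when Tariq ends (back-to-back, no overlap), so nothing later overlaps Tariq either.
Jonas starts after Amara ends, so nothing later overlaps Amara either.
Rohan starts after Jonas ends.
No pair overlaps.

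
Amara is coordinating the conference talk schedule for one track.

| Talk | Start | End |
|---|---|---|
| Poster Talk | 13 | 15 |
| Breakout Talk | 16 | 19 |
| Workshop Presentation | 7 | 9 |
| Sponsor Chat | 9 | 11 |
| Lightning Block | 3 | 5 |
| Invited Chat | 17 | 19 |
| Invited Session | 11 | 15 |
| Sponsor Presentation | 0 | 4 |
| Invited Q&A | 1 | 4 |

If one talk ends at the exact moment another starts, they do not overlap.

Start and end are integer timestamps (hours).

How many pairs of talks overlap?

5

Two intervals overlap when each starts before the other ends.
Sorted by start: Sponsor Presentation, Invited Q&A, Lightning Block, Workshop Presentation, Sponsor Chat, Invited Session, Poster Talk, Breakout Talk, Invited Chat.
Invited Q&A starts before Sponsor Presentation ends → Sponsor Presentation and Invited Q&A overlap.
Lightning Block starts before Sponsor Presentation ends → Sponsor Presentation and Lightning Block overlap.
Workshop Presentation starts after Sponsor Presentation ends; Sponsor Presentation is clear from here.
Lightning Block starts before Invited Q&A ends → Invited Q&A and Lightning Block overlap.
Workshop Presentation starts after Invited Q&A ends; Invited Q&A is clear from here.
Workshop Presentation starts after Lightning Block ends; Lightning Block is clear from here.
Sponsor Chat starts exactly when Workshop Presentation ends (back-to-back, no overlap); Workshop Presentation is clear from here.
Invited Session starts exactly when Sponsor Chat ends (back-to-back, no overlap); Sponsor Chat is clear from here.
Poster Talk starts before Invited Session ends → Invited Session and Poster Talk overlap.
Breakout Talk starts after Invited Session ends; Invited Session is clear from here.
Breakout Talk starts after Poster Talk ends; Poster Talk is clear from here.
Invited Chat starts before Breakout Talk ends → Breakout Talk and Invited Chat overlap.
Overlapping pairs: Breakout Talk & Invited Chat, Invited Q&A & Lightning Block, Invited Q&A & Sponsor Presentation, Invited Session & Poster Talk, Lightning Block & Sponsor Presentation — 5 in total.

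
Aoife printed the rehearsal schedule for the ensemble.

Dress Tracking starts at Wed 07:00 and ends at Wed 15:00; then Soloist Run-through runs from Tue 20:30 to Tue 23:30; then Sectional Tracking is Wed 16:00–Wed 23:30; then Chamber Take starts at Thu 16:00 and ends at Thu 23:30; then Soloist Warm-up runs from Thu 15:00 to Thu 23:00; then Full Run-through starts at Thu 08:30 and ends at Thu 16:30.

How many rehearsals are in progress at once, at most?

Walk through starts and ends in time order (an end at T is processed before a start at T):
Tue 20:30 start Soloist Run-through → 1
Tue 23:30 end Soloist Run-through → 0
Wed 07:00 start Dress Tracking → 1
Wed 15:00 end Dress Tracking → 0
Wed 16:00 start Sectional Tracking → 1
Wed 23:30 end Sectional Tracking → 0
Thu 08:30 start Full Run-through → 1
Thu 15:00 start Soloist Warm-up → 2
Thu 16:00 start Chamber Take → 3
Thu 16:30 end Full Run-through → 2
Thu 23:00 end Soloist Warm-up → 1
Thu 23:30 end Chamber Take → 0
Peak is 3, at Thu 16:00 (Chamber Take, Full Run-through, Soloist Warm-up).

3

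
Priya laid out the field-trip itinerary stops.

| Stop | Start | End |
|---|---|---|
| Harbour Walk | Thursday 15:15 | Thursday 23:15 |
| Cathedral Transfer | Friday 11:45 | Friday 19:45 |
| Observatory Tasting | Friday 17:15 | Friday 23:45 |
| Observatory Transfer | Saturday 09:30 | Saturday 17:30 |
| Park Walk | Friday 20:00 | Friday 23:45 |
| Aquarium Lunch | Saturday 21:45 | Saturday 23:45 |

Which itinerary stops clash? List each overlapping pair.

Sorted by start: Harbour Walk, Cathedral Transfer, Observatory Tasting, Park Walk, Observatory Transfer, Aquarium Lunch.
Cathedral Transfer starts after Harbour Walk ends; Harbour Walk is clear from here.
Observatory Tasting starts before Cathedral Transfer ends → Cathedral Transfer and Observatory Tasting overlap.
Park Walk starts after Cathedral Transfer ends; Cathedral Transfer is clear from here.
Park Walk starts before Observatory Tasting ends → Observatory Tasting and Park Walk overlap.
Observatory Transfer starts after Observatory Tasting ends; Observatory Tasting is clear from here.
Observatory Transfer starts after Park Walk ends; Park Walk is clear from here.
Aquarium Lunch starts after Observatory Transfer ends.

Cathedral Transfer & Observatory Tasting, Observatory Tasting & Park Walk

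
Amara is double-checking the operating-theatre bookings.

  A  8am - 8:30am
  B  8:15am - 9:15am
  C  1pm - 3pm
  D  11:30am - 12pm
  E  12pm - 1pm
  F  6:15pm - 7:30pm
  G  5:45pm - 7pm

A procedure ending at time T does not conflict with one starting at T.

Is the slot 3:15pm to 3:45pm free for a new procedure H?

A: ends 8:30am at or before H starts 3:15pm → clear.
B: ends 9:15am at or before H starts 3:15pm → clear.
D: ends 12pm at or before H starts 3:15pm → clear.
E: ends 1pm at or before H starts 3:15pm → clear.
C: ends 3pm at or before H starts 3:15pm → clear.
G: starts 5:45pm at or after H ends 3:45pm → clear.
F: starts 6:15pm at or after H ends 3:45pm → clear.

Yes — the slot is free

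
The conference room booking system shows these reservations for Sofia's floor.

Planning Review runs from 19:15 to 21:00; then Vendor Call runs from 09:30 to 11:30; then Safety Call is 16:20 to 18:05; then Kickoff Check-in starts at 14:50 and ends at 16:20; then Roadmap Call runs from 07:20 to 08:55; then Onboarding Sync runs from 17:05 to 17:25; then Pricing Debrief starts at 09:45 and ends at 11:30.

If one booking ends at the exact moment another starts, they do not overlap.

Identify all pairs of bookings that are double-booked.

Sorted by start: Roadmap Call, Vendor Call, Pricing Debrief, Kickoff Check-in, Safety Call, Onboarding Sync, Planning Review.
Vendor Call starts after Roadmap Call ends; Roadmap Call is clear from here.
Pricing Debrief starts before Vendor Call ends → Vendor Call and Pricing Debrief overlap.
Kickoff Check-in starts after Vendor Call ends; Vendor Call is clear from here.
Kickoff Check-in starts after Pricing Debrief ends; Pricing Debrief is clear from here.
Safety Call starts exactly when Kickoff Check-in ends (back-to-back, no overlap); Kickoff Check-in is clear from here.
Onboarding Sync starts before Safety Call ends → Safety Call and Onboarding Sync overlap.
Planning Review starts after Safety Call ends.
Planning Review starts after Onboarding Sync ends.

Onboarding Sync & Safety Call, Pricing Debrief & Vendor Call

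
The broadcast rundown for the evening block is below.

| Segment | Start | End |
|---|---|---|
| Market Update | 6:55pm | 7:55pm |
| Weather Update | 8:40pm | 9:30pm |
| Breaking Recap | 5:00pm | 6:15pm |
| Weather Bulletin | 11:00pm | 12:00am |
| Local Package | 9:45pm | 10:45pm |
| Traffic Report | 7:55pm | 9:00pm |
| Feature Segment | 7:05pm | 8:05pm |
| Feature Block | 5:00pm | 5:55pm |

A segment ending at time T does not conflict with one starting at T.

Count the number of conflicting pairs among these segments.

Check each pair: they overlap iff neither finishes before the other starts.
Sorted by start: Breaking Recap, Feature Block, Market Update, Feature Segment, Traffic Report, Weather Update, Local Package, Weather Bulletin.
Feature Block starts before Breaking Recap ends → Breaking Recap and Feature Block overlap.
Market Update starts after Breaking Recap ends, so nothing later overlaps Breaking Recap either.
Market Update starts after Feature Block ends, so nothing later overlaps Feature Block either.
Feature Segment starts before Market Update ends → Market Update and Feature Segment overlap.
Traffic Report starts exactly when Market Update ends (back-to-back, no overlap), so nothing later overlaps Market Update either.
Traffic Report starts before Feature Segment ends → Feature Segment and Traffic Report overlap.
Weather Update starts after Feature Segment ends, so nothing later overlaps Feature Segment either.
Weather Update starts before Traffic Report ends → Traffic Report and Weather Update overlap.
Local Package starts after Traffic Report ends, so nothing later overlaps Traffic Report either.
Local Package starts after Weather Update ends, so nothing later overlaps Weather Update either.
Weather Bulletin starts after Local Package ends.
Overlapping pairs: Breaking Recap & Feature Block, Feature Segment & Market Update, Feature Segment & Traffic Report, Traffic Report & Weather Update — 4 in total.

4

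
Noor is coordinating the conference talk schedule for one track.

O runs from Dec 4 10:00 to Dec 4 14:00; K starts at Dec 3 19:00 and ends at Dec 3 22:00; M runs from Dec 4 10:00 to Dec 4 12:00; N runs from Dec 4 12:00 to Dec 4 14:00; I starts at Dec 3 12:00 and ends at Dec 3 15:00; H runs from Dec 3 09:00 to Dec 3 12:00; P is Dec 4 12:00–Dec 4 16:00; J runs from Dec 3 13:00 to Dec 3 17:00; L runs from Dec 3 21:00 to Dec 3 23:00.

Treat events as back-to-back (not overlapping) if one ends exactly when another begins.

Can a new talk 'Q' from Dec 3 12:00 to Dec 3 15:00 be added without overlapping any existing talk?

H: ends Dec 3 12:00 at or before Q starts Dec 3 12:00 → clear.
I: starts Dec 3 12:00 before Q ends Dec 3 15:00, and ends Dec 3 15:00 after Q starts Dec 3 12:00 → overlap.
J: starts Dec 3 13:00 before Q ends Dec 3 15:00, and ends Dec 3 17:00 after Q starts Dec 3 12:00 → overlap.
K: starts Dec 3 19:00 at or after Q ends Dec 3 15:00 → clear.
L: starts Dec 3 21:00 at or after Q ends Dec 3 15:00 → clear.
M: starts Dec 4 10:00 at or after Q ends Dec 3 15:00 → clear.
O: starts Dec 4 10:00 at or after Q ends Dec 3 15:00 → clear.
N: starts Dec 4 12:00 at or after Q ends Dec 3 15:00 → clear.
P: starts Dec 4 12:00 at or after Q ends Dec 3 15:00 → clear.
Q overlaps I, J.

No — it overlaps I, J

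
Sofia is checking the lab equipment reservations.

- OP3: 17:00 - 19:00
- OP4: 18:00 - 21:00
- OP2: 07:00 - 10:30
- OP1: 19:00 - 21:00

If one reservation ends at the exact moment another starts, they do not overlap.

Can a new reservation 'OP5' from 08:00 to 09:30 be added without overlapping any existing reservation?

No — it overlaps OP2

OP2: starts 07:00 before OP5 ends 09:30, and ends 10:30 after OP5 starts 08:00 → overlap.
OP3: starts 17:00 at or after OP5 ends 09:30 → clear.
OP4: starts 18:00 at or after OP5 ends 09:30 → clear.
OP1: starts 19:00 at or after OP5 ends 09:30 → clear.
OP5 overlaps OP2.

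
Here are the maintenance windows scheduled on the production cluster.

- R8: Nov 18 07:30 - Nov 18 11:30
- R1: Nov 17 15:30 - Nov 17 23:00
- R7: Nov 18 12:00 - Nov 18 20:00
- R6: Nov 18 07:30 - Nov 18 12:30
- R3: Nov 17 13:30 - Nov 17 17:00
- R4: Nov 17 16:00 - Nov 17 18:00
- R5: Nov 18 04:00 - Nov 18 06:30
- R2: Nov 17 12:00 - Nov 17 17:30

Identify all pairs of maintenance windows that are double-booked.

R1 & R2, R1 & R3, R1 & R4, R2 & R3, R2 & R4, R3 & R4, R6 & R7, R6 & R8

Sorted by start: R2, R3, R1, R4, R5, R6, R8, R7.
R3 starts before R2 ends → R2 and R3 overlap.
R1 starts before R2 ends → R2 and R1 overlap.
R4 starts before R2 ends → R2 and R4 overlap.
R5 starts after R2 ends, so nothing later overlaps R2 either.
R1 starts before R3 ends → R3 and R1 overlap.
R4 starts before R3 ends → R3 and R4 overlap.
R5 starts after R3 ends, so nothing later overlaps R3 either.
R4 starts before R1 ends → R1 and R4 overlap.
R5 starts after R1 ends, so nothing later overlaps R1 either.
R5 starts after R4 ends, so nothing later overlaps R4 either.
R6 starts after R5 ends, so nothing later overlaps R5 either.
R8 starts before R6 ends → R6 and R8 overlap.
R7 starts before R6 ends → R6 and R7 overlap.
R7 starts after R8 ends.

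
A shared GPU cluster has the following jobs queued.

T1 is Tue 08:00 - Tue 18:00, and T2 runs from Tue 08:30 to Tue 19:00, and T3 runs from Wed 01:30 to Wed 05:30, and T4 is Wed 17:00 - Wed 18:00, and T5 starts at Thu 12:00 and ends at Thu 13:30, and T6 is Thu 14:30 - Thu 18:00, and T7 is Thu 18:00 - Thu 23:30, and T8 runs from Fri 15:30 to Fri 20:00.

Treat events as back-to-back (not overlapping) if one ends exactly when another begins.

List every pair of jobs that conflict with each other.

T1 & T2

Sorted by start: T1, T2, T3, T4, T5, T6, T7, T8.
T2 starts before T1 ends → T1 and T2 overlap.
T3 starts after T1 ends; T1 is clear from here.
T3 starts after T2 ends; T2 is clear from here.
T4 starts after T3 ends; T3 is clear from here.
T5 starts after T4 ends; T4 is clear from here.
T6 starts after T5 ends; T5 is clear from here.
T7 starts exactly when T6 ends (back-to-back, no overlap); T6 is clear from here.
T8 starts after T7 ends.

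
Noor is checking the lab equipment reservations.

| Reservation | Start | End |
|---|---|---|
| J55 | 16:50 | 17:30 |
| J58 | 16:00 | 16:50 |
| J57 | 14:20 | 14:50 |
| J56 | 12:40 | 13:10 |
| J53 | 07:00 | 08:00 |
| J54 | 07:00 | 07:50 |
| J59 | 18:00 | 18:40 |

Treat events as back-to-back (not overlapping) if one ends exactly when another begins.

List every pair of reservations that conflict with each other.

Two intervals overlap when each starts before the other ends.
Sorted by start: J53, J54, J56, J57, J58, J55, J59.
J54 starts before J53 ends → J53 and J54 overlap.
J56 starts after J53 ends, so nothing later overlaps J53 either.
J56 starts after J54 ends, so nothing later overlaps J54 either.
J57 starts after J56 ends, so nothing later overlaps J56 either.
J58 starts after J57 ends, so nothing later overlaps J57 either.
J55 starts exactly when J58 ends (back-to-back, no overlap), so nothing later overlaps J58 either.
J59 starts after J55 ends.

J53 & J54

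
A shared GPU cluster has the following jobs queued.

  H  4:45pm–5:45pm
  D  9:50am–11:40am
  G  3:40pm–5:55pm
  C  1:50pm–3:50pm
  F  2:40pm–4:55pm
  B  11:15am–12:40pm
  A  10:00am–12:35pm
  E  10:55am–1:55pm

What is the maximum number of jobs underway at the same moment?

4

Sort all start/end points and keep a running count:
9:50am start D → 1
10:00am start A → 2
10:55am start E → 3
11:15am start B → 4
11:40am end D → 3
12:35pm end A → 2
12:40pm end B → 1
1:50pm start C → 2
1:55pm end E → 1
2:40pm start F → 2
3:40pm start G → 3
3:50pm end C → 2
4:45pm start H → 3
4:55pm end F → 2
5:45pm end H → 1
5:55pm end G → 0
Peak is 4, at 11:15am (A, B, D, E).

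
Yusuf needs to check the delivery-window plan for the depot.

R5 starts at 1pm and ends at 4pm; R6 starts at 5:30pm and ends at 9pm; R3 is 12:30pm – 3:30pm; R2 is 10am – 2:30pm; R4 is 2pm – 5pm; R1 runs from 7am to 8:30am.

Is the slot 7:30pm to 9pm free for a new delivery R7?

No — it overlaps R6

R1: ends 8:30am at or before R7 starts 7:30pm → clear.
R2: ends 2:30pm at or before R7 starts 7:30pm → clear.
R3: ends 3:30pm at or before R7 starts 7:30pm → clear.
R5: ends 4pm at or before R7 starts 7:30pm → clear.
R4: ends 5pm at or before R7 starts 7:30pm → clear.
R6: starts 5:30pm before R7 ends 9pm, and ends 9pm after R7 starts 7:30pm → overlap.
R7 overlaps R6.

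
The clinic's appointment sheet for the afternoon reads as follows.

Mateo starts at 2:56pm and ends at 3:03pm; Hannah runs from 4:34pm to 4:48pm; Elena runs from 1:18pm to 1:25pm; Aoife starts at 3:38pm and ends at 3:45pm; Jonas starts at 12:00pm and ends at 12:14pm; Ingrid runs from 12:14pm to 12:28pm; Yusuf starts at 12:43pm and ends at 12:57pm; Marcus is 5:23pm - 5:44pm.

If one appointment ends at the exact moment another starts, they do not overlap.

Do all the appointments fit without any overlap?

Sorted by start: Jonas, Ingrid, Yusuf, Elena, Mateo, Aoife, Hannah, Marcus.
Ingrid starts exactly when Jonas ends (back-to-back, no overlap) — done with Jonas.
Yusuf starts after Ingrid ends — done with Ingrid.
Elena starts after Yusuf ends — done with Yusuf.
Mateo starts after Elena ends — done with Elena.
Aoife starts after Mateo ends — done with Mateo.
Hannah starts after Aoife ends — done with Aoife.
Marcus starts after Hannah ends.
Every pair is clear; the schedule has no overlaps.

Yes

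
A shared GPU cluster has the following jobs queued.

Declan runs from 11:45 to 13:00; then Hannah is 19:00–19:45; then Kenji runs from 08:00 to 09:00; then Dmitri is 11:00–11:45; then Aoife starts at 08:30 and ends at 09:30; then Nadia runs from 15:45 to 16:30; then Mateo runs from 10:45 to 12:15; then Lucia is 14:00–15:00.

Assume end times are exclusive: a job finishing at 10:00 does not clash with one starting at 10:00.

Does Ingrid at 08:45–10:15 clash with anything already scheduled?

Kenji: starts 08:00 before Ingrid ends 10:15, and ends 09:00 after Ingrid starts 08:45 → overlap.
Aoife: starts 08:30 before Ingrid ends 10:15, and ends 09:30 after Ingrid starts 08:45 → overlap.
Mateo: starts 10:45 at or after Ingrid ends 10:15 → clear.
Dmitri: starts 11:00 at or after Ingrid ends 10:15 → clear.
Declan: starts 11:45 at or after Ingrid ends 10:15 → clear.
Lucia: starts 14:00 at or after Ingrid ends 10:15 → clear.
Nadia: starts 15:45 at or after Ingrid ends 10:15 → clear.
Hannah: starts 19:00 at or after Ingrid ends 10:15 → clear.
Ingrid overlaps Kenji, Aoife.

Yes — it overlaps Aoife, Kenji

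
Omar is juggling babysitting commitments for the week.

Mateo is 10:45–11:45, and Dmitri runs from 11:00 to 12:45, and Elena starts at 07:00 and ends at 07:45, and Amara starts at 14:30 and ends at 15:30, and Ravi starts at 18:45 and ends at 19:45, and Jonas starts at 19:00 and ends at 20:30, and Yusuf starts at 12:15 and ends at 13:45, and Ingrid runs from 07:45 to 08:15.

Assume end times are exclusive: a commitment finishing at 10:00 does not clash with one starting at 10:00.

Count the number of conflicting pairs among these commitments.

Sorted by start: Elena, Ingrid, Mateo, Dmitri, Yusuf, Amara, Ravi, Jonas.
Ingrid starts exactly when Elena ends (back-to-back, no overlap), so nothing later overlaps Elena either.
Mateo starts after Ingrid ends, so nothing later overlaps Ingrid either.
Dmitri starts before Mateo ends → Mateo and Dmitri overlap.
Yusuf starts after Mateo ends, so nothing later overlaps Mateo either.
Yusuf starts before Dmitri ends → Dmitri and Yusuf overlap.
Amara starts after Dmitri ends, so nothing later overlaps Dmitri either.
Amara starts after Yusuf ends, so nothing later overlaps Yusuf either.
Ravi starts after Amara ends, so nothing later overlaps Amara either.
Jonas starts before Ravi ends → Ravi and Jonas overlap.
Overlapping pairs: Dmitri & Mateo, Dmitri & Yusuf, Jonas & Ravi — 3 in total.

3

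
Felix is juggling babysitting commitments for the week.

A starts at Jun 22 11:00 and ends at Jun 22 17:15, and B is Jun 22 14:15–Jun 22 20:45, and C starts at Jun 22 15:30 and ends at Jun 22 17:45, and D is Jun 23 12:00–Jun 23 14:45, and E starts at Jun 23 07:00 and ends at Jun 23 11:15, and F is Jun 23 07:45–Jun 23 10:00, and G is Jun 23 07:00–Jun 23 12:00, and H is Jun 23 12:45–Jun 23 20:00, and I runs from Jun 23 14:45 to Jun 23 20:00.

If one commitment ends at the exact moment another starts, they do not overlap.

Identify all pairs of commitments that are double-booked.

Sorted by start: A, B, C, E, G, F, D, H, I.
B starts before A ends → A and B overlap.
C starts before A ends → A and C overlap.
E starts after A ends, so A has no further overlaps.
C starts before B ends → B and C overlap.
E starts after B ends, so B has no further overlaps.
E starts after C ends, so C has no further overlaps.
G starts before E ends → E and G overlap.
F starts before E ends → E and F overlap.
D starts after E ends, so E has no further overlaps.
F starts before G ends → G and F overlap.
D starts exactly when G ends (back-to-back, no overlap), so G has no further overlaps.
D starts after F ends, so F has no further overlaps.
H starts before D ends → D and H overlap.
I starts exactly when D ends (back-to-back, no overlap).
I starts before H ends → H and I overlap.

A & B, A & C, B & C, D & H, E & F, E & G, F & G, H & I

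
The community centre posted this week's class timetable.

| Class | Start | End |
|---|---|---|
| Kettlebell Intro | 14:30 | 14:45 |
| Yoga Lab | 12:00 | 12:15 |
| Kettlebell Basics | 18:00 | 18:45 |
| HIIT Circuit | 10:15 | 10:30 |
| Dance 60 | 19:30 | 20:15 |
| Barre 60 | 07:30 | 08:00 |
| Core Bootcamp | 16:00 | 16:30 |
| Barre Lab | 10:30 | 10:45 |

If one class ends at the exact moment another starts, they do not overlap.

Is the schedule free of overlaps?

Yes

Two intervals overlap when each starts before the other ends.
Sorted by start: Barre 60, HIIT Circuit, Barre Lab, Yoga Lab, Kettlebell Intro, Core Bootcamp, Kettlebell Basics, Dance 60.
HIIT Circuit starts after Barre 60 ends, so nothing later overlaps Barre 60 either.
Barre Lab starts exactly when HIIT Circuit ends (back-to-back, no overlap), so nothing later overlaps HIIT Circuit either.
Yoga Lab starts after Barre Lab ends, so nothing later overlaps Barre Lab either.
Kettlebell Intro starts after Yoga Lab ends, so nothing later overlaps Yoga Lab either.
Core Bootcamp starts after Kettlebell Intro ends, so nothing later overlaps Kettlebell Intro either.
Kettlebell Basics starts after Core Bootcamp ends, so nothing later overlaps Core Bootcamp either.
Dance 60 starts after Kettlebell Basics ends.
Every pair is clear; the schedule has no overlaps.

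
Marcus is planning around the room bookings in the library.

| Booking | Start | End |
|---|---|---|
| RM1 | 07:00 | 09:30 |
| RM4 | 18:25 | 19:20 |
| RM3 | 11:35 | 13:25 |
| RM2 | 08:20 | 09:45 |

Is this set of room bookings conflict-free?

Check each pair: they overlap iff neither finishes before the other starts.
Sorted by start: RM1, RM2, RM3, RM4.
RM2 starts before RM1 ends → RM1 and RM2 overlap.
That's a conflict, so the schedule is not conflict-free.

No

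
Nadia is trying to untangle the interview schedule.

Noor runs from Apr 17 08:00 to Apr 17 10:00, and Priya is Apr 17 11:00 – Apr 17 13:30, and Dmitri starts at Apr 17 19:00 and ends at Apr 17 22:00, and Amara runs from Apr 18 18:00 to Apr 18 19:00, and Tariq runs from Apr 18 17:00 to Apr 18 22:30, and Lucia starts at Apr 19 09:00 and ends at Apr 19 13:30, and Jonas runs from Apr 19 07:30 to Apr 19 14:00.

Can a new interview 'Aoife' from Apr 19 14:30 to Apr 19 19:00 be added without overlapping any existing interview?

Yes — the slot is free

Noor: ends Apr 17 10:00 at or before Aoife starts Apr 19 14:30 → clear.
Priya: ends Apr 17 13:30 at or before Aoife starts Apr 19 14:30 → clear.
Dmitri: ends Apr 17 22:00 at or before Aoife starts Apr 19 14:30 → clear.
Tariq: ends Apr 18 22:30 at or before Aoife starts Apr 19 14:30 → clear.
Amara: ends Apr 18 19:00 at or before Aoife starts Apr 19 14:30 → clear.
Jonas: ends Apr 19 14:00 at or before Aoife starts Apr 19 14:30 → clear.
Lucia: ends Apr 19 13:30 at or before Aoife starts Apr 19 14:30 → clear.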